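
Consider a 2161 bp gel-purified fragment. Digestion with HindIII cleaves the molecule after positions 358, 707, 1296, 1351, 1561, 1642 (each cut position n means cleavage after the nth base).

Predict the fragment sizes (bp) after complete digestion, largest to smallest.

Linear molecule, 6 cuts → 7 fragments:
  358 − 0 = 358 bp
  707 − 358 = 349 bp
  1296 − 707 = 589 bp
  1351 − 1296 = 55 bp
  1561 − 1351 = 210 bp
  1642 − 1561 = 81 bp
  2161 − 1642 = 519 bp
Sorted largest to smallest: 589, 519, 358, 349, 210, 81, 55 bp.

589, 519, 358, 349, 210, 81, 55 bp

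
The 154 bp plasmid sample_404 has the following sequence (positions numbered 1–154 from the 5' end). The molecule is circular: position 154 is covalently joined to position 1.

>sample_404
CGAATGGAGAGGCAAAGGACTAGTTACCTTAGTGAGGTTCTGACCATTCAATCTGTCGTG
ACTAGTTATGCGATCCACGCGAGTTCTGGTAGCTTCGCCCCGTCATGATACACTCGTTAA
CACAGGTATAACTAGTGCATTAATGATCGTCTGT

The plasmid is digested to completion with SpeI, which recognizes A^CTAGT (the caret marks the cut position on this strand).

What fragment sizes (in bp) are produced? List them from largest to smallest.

70, 42, 42 bp

SpeI sites (ACTAGT) start at positions 19, 61, 131.
SpeI cuts after the first base of each site, so after positions 19, 61, 131.
Circular molecule, 3 cuts → 3 fragments:
  20–61 → 42 bp
  62–131 → 70 bp
  132–154 then 1–19 → 23 + 19 = 42 bp
Sorted largest to smallest: 70, 42, 42 bp.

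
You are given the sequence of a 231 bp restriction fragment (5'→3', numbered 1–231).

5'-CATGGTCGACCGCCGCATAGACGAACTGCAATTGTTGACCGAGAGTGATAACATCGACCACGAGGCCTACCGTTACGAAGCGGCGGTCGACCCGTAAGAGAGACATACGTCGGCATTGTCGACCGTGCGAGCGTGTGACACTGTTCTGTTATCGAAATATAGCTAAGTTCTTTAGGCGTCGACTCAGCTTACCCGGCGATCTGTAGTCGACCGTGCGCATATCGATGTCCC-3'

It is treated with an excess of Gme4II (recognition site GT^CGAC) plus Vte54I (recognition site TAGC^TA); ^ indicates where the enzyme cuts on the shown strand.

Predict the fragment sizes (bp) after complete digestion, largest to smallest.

Gme4II sites (GTCGAC) start at positions 5, 86, 118, 178, 206.
Gme4II cuts after base 2 of each site, so after positions 6, 87, 119, 179, 207.
The Vte54I site (TAGCTA) starts at position 160.
Vte54I cuts after base 4 of each site, so after position 163.
Combined cut positions: 6, 87, 119, 163, 179, 207.
Linear molecule, 6 cuts → 7 fragments:
  1–6 → 6 bp
  7–87 → 81 bp
  88–119 → 32 bp
  120–163 → 44 bp
  164–179 → 16 bp
  180–207 → 28 bp
  208–231 → 24 bp
Sorted largest to smallest: 81, 44, 32, 28, 24, 16, 6 bp.

81, 44, 32, 28, 24, 16, 6 bp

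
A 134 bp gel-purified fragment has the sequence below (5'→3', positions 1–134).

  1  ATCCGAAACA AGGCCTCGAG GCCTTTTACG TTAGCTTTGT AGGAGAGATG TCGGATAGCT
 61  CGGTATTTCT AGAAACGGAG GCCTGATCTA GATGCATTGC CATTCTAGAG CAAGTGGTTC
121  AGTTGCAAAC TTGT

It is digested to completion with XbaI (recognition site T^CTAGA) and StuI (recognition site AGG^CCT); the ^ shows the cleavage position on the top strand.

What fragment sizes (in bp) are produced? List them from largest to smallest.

47, 30, 17, 13, 13, 8, 6 bp

XbaI sites (TCTAGA) start at positions 68, 87, 104.
XbaI cuts after the first base of each site, so after positions 68, 87, 104.
StuI sites (AGGCCT) start at positions 11, 19, 79.
StuI cuts after base 3 of each site, so after positions 13, 21, 81.
Combined cut positions: 13, 21, 68, 81, 87, 104.
Linear molecule, 6 cuts → 7 fragments:
  1–13 → 13 bp
  14–21 → 8 bp
  22–68 → 47 bp
  69–81 → 13 bp
  82–87 → 6 bp
  88–104 → 17 bp
  105–134 → 30 bp
Sorted largest to smallest: 47, 30, 17, 13, 13, 8, 6 bp.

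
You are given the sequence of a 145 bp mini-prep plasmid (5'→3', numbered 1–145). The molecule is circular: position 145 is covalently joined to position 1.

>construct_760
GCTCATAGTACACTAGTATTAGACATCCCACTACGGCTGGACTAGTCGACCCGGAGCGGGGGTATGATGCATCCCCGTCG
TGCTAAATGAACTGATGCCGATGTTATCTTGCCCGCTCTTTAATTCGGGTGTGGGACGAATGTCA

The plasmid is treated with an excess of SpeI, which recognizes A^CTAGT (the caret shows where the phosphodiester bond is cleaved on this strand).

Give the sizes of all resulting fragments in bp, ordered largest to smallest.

SpeI sites (ACTAGT) start at positions 12, 41.
SpeI cuts after the first base of each site, so after positions 12, 41.
Circular molecule, 2 cuts → 2 fragments:
  13–41 → 29 bp
  42–145 then 1–12 → 104 + 12 = 116 bp
Sorted largest to smallest: 116, 29 bp.

116, 29 bp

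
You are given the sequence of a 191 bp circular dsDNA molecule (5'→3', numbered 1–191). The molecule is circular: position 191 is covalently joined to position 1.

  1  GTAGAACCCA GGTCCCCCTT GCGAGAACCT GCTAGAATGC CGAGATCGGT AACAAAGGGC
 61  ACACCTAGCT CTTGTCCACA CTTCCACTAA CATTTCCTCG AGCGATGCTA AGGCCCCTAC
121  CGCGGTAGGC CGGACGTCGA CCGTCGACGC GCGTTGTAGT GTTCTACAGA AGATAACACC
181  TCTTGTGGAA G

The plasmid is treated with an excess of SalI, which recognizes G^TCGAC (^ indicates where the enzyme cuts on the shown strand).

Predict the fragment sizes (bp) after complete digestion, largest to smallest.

SalI sites (GTCGAC) start at positions 136, 143.
SalI cuts after the first base of each site, so after positions 136, 143.
Circular molecule, 2 cuts → 2 fragments:
  137–143 → 7 bp
  144–191 then 1–136 → 48 + 136 = 184 bp
Sorted largest to smallest: 184, 7 bp.

184, 7 bp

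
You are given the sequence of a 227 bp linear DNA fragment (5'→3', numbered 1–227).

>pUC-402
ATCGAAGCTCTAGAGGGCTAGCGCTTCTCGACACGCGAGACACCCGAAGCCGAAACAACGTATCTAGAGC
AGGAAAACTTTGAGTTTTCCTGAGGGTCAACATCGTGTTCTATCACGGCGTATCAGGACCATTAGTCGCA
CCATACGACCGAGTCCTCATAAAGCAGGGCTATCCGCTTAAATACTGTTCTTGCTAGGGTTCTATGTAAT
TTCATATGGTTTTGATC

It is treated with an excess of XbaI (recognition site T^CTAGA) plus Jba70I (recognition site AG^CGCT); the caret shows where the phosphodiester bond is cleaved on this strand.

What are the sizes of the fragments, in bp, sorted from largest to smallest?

XbaI sites (TCTAGA) start at positions 9, 63.
XbaI cuts after the first base of each site, so after positions 9, 63.
The Jba70I site (AGCGCT) starts at position 20.
Jba70I cuts after base 2 of each site, so after position 21.
Combined cut positions: 9, 21, 63.
Linear molecule, 3 cuts → 4 fragments:
  1–9 → 9 bp
  10–21 → 12 bp
  22–63 → 42 bp
  64–227 → 164 bp
Sorted largest to smallest: 164, 42, 12, 9 bp.

164, 42, 12, 9 bp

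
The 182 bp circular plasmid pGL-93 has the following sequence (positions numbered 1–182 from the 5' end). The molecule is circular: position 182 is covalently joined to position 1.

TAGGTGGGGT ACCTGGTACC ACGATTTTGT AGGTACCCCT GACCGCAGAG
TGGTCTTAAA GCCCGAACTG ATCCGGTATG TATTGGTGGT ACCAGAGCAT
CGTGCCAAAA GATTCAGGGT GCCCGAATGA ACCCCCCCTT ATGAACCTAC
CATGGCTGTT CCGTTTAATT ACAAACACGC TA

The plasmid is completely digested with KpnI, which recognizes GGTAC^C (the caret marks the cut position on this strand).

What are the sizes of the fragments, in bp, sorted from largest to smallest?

102, 56, 17, 7 bp

KpnI sites (GGTACC) start at positions 8, 15, 32, 88.
KpnI cuts after base 5 of each site (before the last base), so after positions 12, 19, 36, 92.
Circular molecule, 4 cuts → 4 fragments:
  13–19 → 7 bp
  20–36 → 17 bp
  37–92 → 56 bp
  93–182 then 1–12 → 90 + 12 = 102 bp
Sorted largest to smallest: 102, 56, 17, 7 bp.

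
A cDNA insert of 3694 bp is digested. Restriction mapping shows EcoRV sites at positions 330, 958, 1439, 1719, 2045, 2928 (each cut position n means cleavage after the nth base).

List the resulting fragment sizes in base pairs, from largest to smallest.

Linear molecule, 6 cuts → 7 fragments:
  330 − 0 = 330 bp
  958 − 330 = 628 bp
  1439 − 958 = 481 bp
  1719 − 1439 = 280 bp
  2045 − 1719 = 326 bp
  2928 − 2045 = 883 bp
  3694 − 2928 = 766 bp
Sorted largest to smallest: 883, 766, 628, 481, 330, 326, 280 bp.

883, 766, 628, 481, 330, 326, 280 bp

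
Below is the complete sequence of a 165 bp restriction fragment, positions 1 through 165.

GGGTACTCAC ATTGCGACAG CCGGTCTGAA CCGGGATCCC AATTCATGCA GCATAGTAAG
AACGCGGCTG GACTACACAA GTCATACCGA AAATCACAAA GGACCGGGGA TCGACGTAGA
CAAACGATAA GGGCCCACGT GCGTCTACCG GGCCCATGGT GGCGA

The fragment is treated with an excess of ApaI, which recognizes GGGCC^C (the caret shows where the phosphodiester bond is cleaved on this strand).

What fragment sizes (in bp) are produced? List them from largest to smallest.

135, 19, 11 bp

ApaI sites (GGGCCC) start at positions 131, 150.
ApaI cuts after base 5 of each site (before the last base), so after positions 135, 154.
Linear molecule, 2 cuts → 3 fragments:
  1–135 → 135 bp
  136–154 → 19 bp
  155–165 → 11 bp
Sorted largest to smallest: 135, 19, 11 bp.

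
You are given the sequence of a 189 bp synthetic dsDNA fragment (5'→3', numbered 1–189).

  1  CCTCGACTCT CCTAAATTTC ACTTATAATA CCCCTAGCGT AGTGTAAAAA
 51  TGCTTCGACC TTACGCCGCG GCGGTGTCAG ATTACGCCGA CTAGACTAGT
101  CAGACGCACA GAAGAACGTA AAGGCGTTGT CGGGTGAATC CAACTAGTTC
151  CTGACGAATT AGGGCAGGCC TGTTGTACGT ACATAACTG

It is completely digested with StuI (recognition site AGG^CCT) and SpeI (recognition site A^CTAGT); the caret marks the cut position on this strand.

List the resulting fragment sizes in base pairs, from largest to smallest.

The StuI site (AGGCCT) starts at position 166.
StuI cuts after base 3 of each site, so after position 168.
SpeI sites (ACTAGT) start at positions 95, 143.
SpeI cuts after the first base of each site, so after positions 95, 143.
Combined cut positions: 95, 143, 168.
Linear molecule, 3 cuts → 4 fragments:
  1–95 → 95 bp
  96–143 → 48 bp
  144–168 → 25 bp
  169–189 → 21 bp
Sorted largest to smallest: 95, 48, 25, 21 bp.

95, 48, 25, 21 bp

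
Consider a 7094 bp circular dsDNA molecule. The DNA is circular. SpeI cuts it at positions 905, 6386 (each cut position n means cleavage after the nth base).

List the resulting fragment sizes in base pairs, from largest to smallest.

Circular molecule, 2 cuts → 2 fragments:
  6386 − 905 = 5481 bp
  wrap: 7094 − 6386 + 905 = 1613 bp
Sorted largest to smallest: 5481, 1613 bp.

5481, 1613 bp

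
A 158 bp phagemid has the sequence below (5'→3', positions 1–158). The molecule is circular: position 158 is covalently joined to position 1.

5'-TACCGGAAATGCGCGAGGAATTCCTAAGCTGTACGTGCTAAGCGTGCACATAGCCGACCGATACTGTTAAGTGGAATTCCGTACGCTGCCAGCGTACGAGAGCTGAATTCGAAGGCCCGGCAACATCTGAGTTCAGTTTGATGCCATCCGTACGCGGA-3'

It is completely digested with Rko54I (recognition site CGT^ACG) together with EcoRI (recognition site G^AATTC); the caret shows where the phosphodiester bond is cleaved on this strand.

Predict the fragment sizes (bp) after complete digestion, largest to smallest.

Rko54I sites (CGTACG) start at positions 80, 93, 149.
Rko54I cuts after base 3 of each site, so after positions 82, 95, 151.
EcoRI sites (GAATTC) start at positions 18, 74, 105.
EcoRI cuts after the first base of each site, so after positions 18, 74, 105.
Combined cut positions: 18, 74, 82, 95, 105, 151.
Circular molecule, 6 cuts → 6 fragments:
  19–74 → 56 bp
  75–82 → 8 bp
  83–95 → 13 bp
  96–105 → 10 bp
  106–151 → 46 bp
  152–158 then 1–18 → 7 + 18 = 25 bp
Sorted largest to smallest: 56, 46, 25, 13, 10, 8 bp.

56, 46, 25, 13, 10, 8 bp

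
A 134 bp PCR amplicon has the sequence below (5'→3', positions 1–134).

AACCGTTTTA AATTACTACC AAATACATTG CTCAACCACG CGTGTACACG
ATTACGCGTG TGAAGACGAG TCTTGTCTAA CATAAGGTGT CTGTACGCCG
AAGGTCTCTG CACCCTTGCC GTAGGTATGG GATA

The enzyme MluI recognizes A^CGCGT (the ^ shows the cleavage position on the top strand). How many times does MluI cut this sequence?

2

ACGCGT occurs starting at positions 38, 54.
MluI cuts at 2 sites.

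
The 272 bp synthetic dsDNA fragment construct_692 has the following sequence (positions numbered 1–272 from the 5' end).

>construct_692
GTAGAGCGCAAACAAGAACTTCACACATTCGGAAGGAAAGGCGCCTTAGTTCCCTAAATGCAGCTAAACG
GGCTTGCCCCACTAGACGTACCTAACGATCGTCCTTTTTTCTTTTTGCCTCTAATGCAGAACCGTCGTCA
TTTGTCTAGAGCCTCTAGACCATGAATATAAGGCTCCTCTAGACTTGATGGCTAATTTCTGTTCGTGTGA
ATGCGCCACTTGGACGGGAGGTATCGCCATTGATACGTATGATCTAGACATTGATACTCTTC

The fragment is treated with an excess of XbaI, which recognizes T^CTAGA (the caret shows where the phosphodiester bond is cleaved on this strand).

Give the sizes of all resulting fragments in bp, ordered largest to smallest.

XbaI sites (TCTAGA) start at positions 145, 154, 178, 253.
XbaI cuts after the first base of each site, so after positions 145, 154, 178, 253.
Linear molecule, 4 cuts → 5 fragments:
  1–145 → 145 bp
  146–154 → 9 bp
  155–178 → 24 bp
  179–253 → 75 bp
  254–272 → 19 bp
Sorted largest to smallest: 145, 75, 24, 19, 9 bp.

145, 75, 24, 19, 9 bp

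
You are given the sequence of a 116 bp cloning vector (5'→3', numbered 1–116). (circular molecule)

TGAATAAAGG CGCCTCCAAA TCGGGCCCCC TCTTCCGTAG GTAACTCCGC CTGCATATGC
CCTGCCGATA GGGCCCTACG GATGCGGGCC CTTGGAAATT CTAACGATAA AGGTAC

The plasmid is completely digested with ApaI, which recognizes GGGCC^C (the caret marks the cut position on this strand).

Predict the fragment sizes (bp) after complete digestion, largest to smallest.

ApaI sites (GGGCCC) start at positions 23, 71, 86.
ApaI cuts after base 5 of each site (before the last base), so after positions 27, 75, 90.
Circular molecule, 3 cuts → 3 fragments:
  28–75 → 48 bp
  76–90 → 15 bp
  91–116 then 1–27 → 26 + 27 = 53 bp
Sorted largest to smallest: 53, 48, 15 bp.

53, 48, 15 bp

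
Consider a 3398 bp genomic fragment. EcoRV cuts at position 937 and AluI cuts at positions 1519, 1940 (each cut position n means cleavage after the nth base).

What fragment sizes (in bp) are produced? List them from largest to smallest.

Combined cut positions (sorted): 937, 1519, 1940.
Linear molecule, 3 cuts → 4 fragments:
  937 − 0 = 937 bp
  1519 − 937 = 582 bp
  1940 − 1519 = 421 bp
  3398 − 1940 = 1458 bp
Sorted largest to smallest: 1458, 937, 582, 421 bp.

1458, 937, 582, 421 bp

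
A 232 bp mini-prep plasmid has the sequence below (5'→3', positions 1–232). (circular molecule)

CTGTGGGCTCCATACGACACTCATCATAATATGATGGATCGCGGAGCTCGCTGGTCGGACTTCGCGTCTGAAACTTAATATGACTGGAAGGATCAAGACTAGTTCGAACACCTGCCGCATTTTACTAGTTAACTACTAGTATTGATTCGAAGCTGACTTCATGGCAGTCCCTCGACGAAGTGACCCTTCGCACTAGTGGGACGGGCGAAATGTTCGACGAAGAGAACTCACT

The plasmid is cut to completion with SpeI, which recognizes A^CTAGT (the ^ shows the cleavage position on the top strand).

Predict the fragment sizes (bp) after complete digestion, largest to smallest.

138, 57, 26, 11 bp

SpeI sites (ACTAGT) start at positions 98, 124, 135, 192.
SpeI cuts after the first base of each site, so after positions 98, 124, 135, 192.
Circular molecule, 4 cuts → 4 fragments:
  99–124 → 26 bp
  125–135 → 11 bp
  136–192 → 57 bp
  193–232 then 1–98 → 40 + 98 = 138 bp
Sorted largest to smallest: 138, 57, 26, 11 bp.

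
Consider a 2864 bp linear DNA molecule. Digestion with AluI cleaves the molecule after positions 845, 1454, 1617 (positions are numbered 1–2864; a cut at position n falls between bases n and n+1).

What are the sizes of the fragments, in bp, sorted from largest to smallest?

Linear molecule, 3 cuts → 4 fragments:
  845 − 0 = 845 bp
  1454 − 845 = 609 bp
  1617 − 1454 = 163 bp
  2864 − 1617 = 1247 bp
Sorted largest to smallest: 1247, 845, 609, 163 bp.

1247, 845, 609, 163 bp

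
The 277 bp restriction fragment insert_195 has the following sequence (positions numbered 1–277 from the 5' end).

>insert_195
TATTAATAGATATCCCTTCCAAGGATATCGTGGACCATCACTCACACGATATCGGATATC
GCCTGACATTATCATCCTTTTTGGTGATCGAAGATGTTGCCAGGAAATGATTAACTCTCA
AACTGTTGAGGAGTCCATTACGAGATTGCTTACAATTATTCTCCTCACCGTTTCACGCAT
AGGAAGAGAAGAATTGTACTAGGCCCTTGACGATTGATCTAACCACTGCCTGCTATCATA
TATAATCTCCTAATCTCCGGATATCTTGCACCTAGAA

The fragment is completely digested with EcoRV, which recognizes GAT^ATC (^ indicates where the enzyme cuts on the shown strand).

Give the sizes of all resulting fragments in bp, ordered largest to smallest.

EcoRV sites (GATATC) start at positions 9, 24, 48, 55, 260.
EcoRV cuts after base 3 of each site, so after positions 11, 26, 50, 57, 262.
Linear molecule, 5 cuts → 6 fragments:
  1–11 → 11 bp
  12–26 → 15 bp
  27–50 → 24 bp
  51–57 → 7 bp
  58–262 → 205 bp
  263–277 → 15 bp
Sorted largest to smallest: 205, 24, 15, 15, 11, 7 bp.

205, 24, 15, 15, 11, 7 bp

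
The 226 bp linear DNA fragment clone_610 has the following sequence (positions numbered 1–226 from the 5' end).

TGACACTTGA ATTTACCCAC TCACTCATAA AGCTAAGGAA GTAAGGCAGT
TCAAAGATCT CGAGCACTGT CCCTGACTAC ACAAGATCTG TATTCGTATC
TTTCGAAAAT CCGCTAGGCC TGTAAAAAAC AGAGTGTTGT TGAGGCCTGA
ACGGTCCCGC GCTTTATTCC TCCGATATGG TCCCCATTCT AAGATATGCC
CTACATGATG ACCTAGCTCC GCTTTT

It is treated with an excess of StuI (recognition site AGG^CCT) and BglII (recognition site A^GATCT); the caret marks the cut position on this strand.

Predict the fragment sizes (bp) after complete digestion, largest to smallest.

81, 55, 34, 29, 27 bp

StuI sites (AGGCCT) start at positions 116, 143.
StuI cuts after base 3 of each site, so after positions 118, 145.
BglII sites (AGATCT) start at positions 55, 84.
BglII cuts after the first base of each site, so after positions 55, 84.
Combined cut positions: 55, 84, 118, 145.
Linear molecule, 4 cuts → 5 fragments:
  1–55 → 55 bp
  56–84 → 29 bp
  85–118 → 34 bp
  119–145 → 27 bp
  146–226 → 81 bp
Sorted largest to smallest: 81, 55, 34, 29, 27 bp.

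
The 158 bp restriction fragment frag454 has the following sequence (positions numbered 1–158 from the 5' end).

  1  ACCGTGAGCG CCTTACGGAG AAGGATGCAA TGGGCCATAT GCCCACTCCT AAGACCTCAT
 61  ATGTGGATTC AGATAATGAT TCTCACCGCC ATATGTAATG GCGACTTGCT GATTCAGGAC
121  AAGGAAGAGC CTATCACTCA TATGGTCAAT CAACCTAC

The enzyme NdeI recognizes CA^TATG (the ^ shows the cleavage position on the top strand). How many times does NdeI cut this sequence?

4

CATATG occurs starting at positions 36, 58, 90, 139.
NdeI cuts at 4 sites.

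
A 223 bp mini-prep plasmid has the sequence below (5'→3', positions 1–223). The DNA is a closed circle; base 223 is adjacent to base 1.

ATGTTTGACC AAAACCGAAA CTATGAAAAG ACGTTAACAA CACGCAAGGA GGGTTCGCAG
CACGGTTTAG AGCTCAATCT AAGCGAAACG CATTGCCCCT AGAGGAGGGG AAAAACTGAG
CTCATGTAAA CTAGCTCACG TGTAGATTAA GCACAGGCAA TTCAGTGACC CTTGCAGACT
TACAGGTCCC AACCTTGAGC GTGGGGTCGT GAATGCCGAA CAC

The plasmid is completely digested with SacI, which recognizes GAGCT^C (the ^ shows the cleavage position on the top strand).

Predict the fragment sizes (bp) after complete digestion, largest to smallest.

175, 48 bp

SacI sites (GAGCTC) start at positions 70, 118.
SacI cuts after base 5 of each site (before the last base), so after positions 74, 122.
Circular molecule, 2 cuts → 2 fragments:
  75–122 → 48 bp
  123–223 then 1–74 → 101 + 74 = 175 bp
Sorted largest to smallest: 175, 48 bp.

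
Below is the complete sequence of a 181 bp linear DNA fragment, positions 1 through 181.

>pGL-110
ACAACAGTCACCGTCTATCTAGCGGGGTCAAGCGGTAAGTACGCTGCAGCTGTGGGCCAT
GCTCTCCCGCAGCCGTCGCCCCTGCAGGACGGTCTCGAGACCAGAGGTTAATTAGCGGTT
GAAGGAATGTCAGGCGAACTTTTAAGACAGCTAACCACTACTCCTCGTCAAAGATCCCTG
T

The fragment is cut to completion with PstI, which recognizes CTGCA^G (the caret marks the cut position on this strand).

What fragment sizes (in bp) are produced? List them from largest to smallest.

PstI sites (CTGCAG) start at positions 44, 82.
PstI cuts after base 5 of each site (before the last base), so after positions 48, 86.
Linear molecule, 2 cuts → 3 fragments:
  1–48 → 48 bp
  49–86 → 38 bp
  87–181 → 95 bp
Sorted largest to smallest: 95, 48, 38 bp.

95, 48, 38 bp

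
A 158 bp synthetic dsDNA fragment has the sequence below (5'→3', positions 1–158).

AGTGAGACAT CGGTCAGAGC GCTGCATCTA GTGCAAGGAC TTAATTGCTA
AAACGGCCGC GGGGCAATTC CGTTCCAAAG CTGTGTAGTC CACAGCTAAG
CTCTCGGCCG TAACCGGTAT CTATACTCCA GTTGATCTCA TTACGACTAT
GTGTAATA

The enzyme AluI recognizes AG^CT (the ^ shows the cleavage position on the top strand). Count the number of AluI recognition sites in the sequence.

AGCT occurs starting at positions 79, 94, 99.
AluI cuts at 3 sites.

3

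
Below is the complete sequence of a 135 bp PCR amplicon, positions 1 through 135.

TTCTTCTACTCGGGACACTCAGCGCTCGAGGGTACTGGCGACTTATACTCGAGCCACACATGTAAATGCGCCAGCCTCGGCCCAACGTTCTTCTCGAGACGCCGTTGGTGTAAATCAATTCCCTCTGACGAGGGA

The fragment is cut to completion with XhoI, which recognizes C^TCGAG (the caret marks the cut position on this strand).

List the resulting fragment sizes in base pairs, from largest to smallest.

45, 42, 25, 23 bp

XhoI sites (CTCGAG) start at positions 25, 48, 93.
XhoI cuts after the first base of each site, so after positions 25, 48, 93.
Linear molecule, 3 cuts → 4 fragments:
  1–25 → 25 bp
  26–48 → 23 bp
  49–93 → 45 bp
  94–135 → 42 bp
Sorted largest to smallest: 45, 42, 25, 23 bp.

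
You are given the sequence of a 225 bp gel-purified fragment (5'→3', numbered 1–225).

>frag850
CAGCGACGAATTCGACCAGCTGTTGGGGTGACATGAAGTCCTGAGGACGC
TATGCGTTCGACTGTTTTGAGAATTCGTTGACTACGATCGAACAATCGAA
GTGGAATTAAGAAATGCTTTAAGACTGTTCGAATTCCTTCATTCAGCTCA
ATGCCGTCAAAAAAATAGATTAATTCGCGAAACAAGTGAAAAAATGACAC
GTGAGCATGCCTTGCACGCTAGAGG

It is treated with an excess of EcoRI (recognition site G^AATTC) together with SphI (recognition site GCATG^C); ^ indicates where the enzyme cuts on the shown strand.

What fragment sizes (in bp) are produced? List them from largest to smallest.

78, 63, 60, 16, 8 bp

EcoRI sites (GAATTC) start at positions 8, 71, 131.
EcoRI cuts after the first base of each site, so after positions 8, 71, 131.
The SphI site (GCATGC) starts at position 205.
SphI cuts after base 5 of each site (before the last base), so after position 209.
Combined cut positions: 8, 71, 131, 209.
Linear molecule, 4 cuts → 5 fragments:
  1–8 → 8 bp
  9–71 → 63 bp
  72–131 → 60 bp
  132–209 → 78 bp
  210–225 → 16 bp
Sorted largest to smallest: 78, 63, 60, 16, 8 bp.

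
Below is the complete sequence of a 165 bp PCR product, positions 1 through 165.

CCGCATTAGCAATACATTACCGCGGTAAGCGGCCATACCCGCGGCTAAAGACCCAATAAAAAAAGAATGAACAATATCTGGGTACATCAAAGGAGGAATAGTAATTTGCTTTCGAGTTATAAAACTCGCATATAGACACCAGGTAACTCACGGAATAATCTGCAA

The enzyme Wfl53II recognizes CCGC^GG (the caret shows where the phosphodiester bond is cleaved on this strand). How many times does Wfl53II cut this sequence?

2

CCGCGG occurs starting at positions 20, 39.
Wfl53II cuts at 2 sites.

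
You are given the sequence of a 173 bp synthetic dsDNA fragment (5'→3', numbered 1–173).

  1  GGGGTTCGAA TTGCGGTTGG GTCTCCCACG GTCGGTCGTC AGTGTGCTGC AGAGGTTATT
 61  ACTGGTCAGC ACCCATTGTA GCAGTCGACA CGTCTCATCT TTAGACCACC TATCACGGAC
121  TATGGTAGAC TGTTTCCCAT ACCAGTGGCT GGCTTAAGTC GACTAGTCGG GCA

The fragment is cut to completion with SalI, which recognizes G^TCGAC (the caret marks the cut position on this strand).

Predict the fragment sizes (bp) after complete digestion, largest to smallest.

SalI sites (GTCGAC) start at positions 84, 158.
SalI cuts after the first base of each site, so after positions 84, 158.
Linear molecule, 2 cuts → 3 fragments:
  1–84 → 84 bp
  85–158 → 74 bp
  159–173 → 15 bp
Sorted largest to smallest: 84, 74, 15 bp.

84, 74, 15 bp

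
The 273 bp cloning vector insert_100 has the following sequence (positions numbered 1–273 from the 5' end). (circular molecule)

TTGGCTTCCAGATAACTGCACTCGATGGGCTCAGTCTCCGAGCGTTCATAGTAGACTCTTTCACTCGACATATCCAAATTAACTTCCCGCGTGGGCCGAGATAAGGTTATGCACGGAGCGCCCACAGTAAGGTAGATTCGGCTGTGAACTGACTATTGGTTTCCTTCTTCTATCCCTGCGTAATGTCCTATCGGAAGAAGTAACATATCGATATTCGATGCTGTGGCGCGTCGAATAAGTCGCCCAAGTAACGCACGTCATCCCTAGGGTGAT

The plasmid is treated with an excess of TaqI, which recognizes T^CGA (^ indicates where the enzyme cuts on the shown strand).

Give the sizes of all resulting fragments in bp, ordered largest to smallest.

143, 64, 43, 16, 7 bp

TaqI sites (TCGA) start at positions 22, 65, 208, 215, 231.
TaqI cuts after the first base of each site, so after positions 22, 65, 208, 215, 231.
Circular molecule, 5 cuts → 5 fragments:
  23–65 → 43 bp
  66–208 → 143 bp
  209–215 → 7 bp
  216–231 → 16 bp
  232–273 then 1–22 → 42 + 22 = 64 bp
Sorted largest to smallest: 143, 64, 43, 16, 7 bp.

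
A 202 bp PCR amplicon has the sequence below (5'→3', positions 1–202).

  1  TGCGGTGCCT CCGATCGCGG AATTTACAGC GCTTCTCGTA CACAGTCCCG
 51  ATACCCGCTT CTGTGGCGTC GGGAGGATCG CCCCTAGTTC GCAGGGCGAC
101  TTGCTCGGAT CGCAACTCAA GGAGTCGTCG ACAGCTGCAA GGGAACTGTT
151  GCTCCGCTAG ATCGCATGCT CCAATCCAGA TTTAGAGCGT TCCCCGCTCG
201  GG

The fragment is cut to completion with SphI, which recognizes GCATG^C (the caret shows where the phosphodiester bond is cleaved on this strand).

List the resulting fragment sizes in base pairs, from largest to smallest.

The SphI site (GCATGC) starts at position 164.
SphI cuts after base 5 of each site (before the last base), so after position 168.
Linear molecule, 1 cut → 2 fragments:
  1–168 → 168 bp
  169–202 → 34 bp
Sorted largest to smallest: 168, 34 bp.

168, 34 bp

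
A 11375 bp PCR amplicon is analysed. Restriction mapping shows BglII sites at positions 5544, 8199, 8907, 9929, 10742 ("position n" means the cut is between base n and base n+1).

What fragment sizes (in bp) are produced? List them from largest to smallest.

Linear molecule, 5 cuts → 6 fragments:
  5544 − 0 = 5544 bp
  8199 − 5544 = 2655 bp
  8907 − 8199 = 708 bp
  9929 − 8907 = 1022 bp
  10742 − 9929 = 813 bp
  11375 − 10742 = 633 bp
Sorted largest to smallest: 5544, 2655, 1022, 813, 708, 633 bp.

5544, 2655, 1022, 813, 708, 633 bp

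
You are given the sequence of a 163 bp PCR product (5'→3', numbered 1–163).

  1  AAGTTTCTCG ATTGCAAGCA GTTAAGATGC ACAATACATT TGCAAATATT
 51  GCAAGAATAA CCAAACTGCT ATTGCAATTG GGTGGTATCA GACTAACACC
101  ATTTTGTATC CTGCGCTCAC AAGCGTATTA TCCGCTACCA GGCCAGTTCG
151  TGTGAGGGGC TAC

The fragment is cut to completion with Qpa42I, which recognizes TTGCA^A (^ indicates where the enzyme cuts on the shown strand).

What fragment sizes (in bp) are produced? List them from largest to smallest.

87, 28, 23, 16, 9 bp

Qpa42I sites (TTGCAA) start at positions 12, 40, 49, 72.
Qpa42I cuts after base 5 of each site (before the last base), so after positions 16, 44, 53, 76.
Linear molecule, 4 cuts → 5 fragments:
  1–16 → 16 bp
  17–44 → 28 bp
  45–53 → 9 bp
  54–76 → 23 bp
  77–163 → 87 bp
Sorted largest to smallest: 87, 28, 23, 16, 9 bp.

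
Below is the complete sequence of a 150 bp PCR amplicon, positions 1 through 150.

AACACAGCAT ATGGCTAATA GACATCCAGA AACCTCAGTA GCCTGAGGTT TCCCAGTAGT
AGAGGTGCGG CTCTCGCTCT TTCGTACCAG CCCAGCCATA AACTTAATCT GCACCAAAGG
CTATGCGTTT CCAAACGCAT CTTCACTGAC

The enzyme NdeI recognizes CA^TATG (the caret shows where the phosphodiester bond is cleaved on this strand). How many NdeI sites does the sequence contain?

CATATG occurs starting at position 8.
NdeI cuts at 1 site.

1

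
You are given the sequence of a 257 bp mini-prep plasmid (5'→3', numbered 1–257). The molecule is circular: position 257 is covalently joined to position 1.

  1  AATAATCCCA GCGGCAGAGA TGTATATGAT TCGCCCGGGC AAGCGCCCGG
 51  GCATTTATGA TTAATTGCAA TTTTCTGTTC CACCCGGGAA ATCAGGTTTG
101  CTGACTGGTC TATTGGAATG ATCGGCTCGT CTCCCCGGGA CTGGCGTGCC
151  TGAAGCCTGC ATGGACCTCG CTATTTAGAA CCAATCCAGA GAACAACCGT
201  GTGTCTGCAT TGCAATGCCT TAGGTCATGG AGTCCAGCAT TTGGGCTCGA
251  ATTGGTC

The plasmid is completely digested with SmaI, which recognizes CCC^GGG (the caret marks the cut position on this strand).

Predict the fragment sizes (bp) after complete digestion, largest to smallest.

157, 51, 37, 12 bp

SmaI sites (CCCGGG) start at positions 34, 46, 83, 134.
SmaI cuts after base 3 of each site, so after positions 36, 48, 85, 136.
Circular molecule, 4 cuts → 4 fragments:
  37–48 → 12 bp
  49–85 → 37 bp
  86–136 → 51 bp
  137–257 then 1–36 → 121 + 36 = 157 bp
Sorted largest to smallest: 157, 51, 37, 12 bp.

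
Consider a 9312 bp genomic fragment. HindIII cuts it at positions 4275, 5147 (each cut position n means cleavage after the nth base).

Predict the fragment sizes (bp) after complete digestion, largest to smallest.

Linear molecule, 2 cuts → 3 fragments:
  4275 − 0 = 4275 bp
  5147 − 4275 = 872 bp
  9312 − 5147 = 4165 bp
Sorted largest to smallest: 4275, 4165, 872 bp.

4275, 4165, 872 bp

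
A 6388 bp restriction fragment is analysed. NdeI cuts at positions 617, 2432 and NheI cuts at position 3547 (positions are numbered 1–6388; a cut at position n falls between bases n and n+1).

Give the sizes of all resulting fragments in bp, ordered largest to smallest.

Combined cut positions (sorted): 617, 2432, 3547.
Linear molecule, 3 cuts → 4 fragments:
  617 − 0 = 617 bp
  2432 − 617 = 1815 bp
  3547 − 2432 = 1115 bp
  6388 − 3547 = 2841 bp
Sorted largest to smallest: 2841, 1815, 1115, 617 bp.

2841, 1815, 1115, 617 bp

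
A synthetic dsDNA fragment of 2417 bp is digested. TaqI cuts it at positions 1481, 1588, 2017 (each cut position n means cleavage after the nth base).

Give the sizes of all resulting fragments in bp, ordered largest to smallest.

1481, 429, 400, 107 bp

Linear molecule, 3 cuts → 4 fragments:
  1481 − 0 = 1481 bp
  1588 − 1481 = 107 bp
  2017 − 1588 = 429 bp
  2417 − 2017 = 400 bp
Sorted largest to smallest: 1481, 429, 400, 107 bp.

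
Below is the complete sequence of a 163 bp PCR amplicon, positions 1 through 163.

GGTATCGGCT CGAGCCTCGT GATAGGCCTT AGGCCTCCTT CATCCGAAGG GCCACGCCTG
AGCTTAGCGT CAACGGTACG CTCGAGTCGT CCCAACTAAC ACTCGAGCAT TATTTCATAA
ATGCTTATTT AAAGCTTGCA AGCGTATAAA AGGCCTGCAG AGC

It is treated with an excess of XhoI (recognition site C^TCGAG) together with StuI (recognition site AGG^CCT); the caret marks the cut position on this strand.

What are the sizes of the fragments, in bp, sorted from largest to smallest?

XhoI sites (CTCGAG) start at positions 9, 81, 102.
XhoI cuts after the first base of each site, so after positions 9, 81, 102.
StuI sites (AGGCCT) start at positions 24, 31, 151.
StuI cuts after base 3 of each site, so after positions 26, 33, 153.
Combined cut positions: 9, 26, 33, 81, 102, 153.
Linear molecule, 6 cuts → 7 fragments:
  1–9 → 9 bp
  10–26 → 17 bp
  27–33 → 7 bp
  34–81 → 48 bp
  82–102 → 21 bp
  103–153 → 51 bp
  154–163 → 10 bp
Sorted largest to smallest: 51, 48, 21, 17, 10, 9, 7 bp.

51, 48, 21, 17, 10, 9, 7 bp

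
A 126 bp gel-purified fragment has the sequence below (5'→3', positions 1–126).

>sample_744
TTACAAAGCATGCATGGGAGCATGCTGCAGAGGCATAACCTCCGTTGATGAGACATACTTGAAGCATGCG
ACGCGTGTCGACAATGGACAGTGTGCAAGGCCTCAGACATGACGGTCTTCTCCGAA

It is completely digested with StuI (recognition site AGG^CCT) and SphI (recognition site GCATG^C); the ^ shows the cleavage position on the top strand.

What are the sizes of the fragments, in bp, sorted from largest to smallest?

44, 32, 26, 12, 12 bp

The StuI site (AGGCCT) starts at position 98.
StuI cuts after base 3 of each site, so after position 100.
SphI sites (GCATGC) start at positions 8, 20, 64.
SphI cuts after base 5 of each site (before the last base), so after positions 12, 24, 68.
Combined cut positions: 12, 24, 68, 100.
Linear molecule, 4 cuts → 5 fragments:
  1–12 → 12 bp
  13–24 → 12 bp
  25–68 → 44 bp
  69–100 → 32 bp
  101–126 → 26 bp
Sorted largest to smallest: 44, 32, 26, 12, 12 bp.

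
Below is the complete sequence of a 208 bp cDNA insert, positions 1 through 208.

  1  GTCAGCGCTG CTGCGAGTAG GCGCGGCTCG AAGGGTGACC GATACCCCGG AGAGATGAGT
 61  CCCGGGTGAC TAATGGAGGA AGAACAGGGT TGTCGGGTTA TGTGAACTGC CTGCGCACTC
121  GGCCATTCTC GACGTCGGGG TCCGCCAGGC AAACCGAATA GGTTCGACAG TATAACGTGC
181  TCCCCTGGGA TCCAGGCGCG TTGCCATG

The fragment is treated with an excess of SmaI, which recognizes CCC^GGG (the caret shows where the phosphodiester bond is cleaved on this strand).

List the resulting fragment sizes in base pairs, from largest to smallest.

The SmaI site (CCCGGG) starts at position 61.
SmaI cuts after base 3 of each site, so after position 63.
Linear molecule, 1 cut → 2 fragments:
  1–63 → 63 bp
  64–208 → 145 bp
Sorted largest to smallest: 145, 63 bp.

145, 63 bp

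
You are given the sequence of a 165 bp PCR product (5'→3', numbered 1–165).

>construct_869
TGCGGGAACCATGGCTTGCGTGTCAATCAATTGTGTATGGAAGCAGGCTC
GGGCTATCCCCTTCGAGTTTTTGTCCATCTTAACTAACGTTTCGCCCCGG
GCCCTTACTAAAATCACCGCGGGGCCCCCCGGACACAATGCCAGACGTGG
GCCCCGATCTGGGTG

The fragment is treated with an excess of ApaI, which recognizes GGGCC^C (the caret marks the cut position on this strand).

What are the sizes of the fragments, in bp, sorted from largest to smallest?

ApaI sites (GGGCCC) start at positions 99, 122, 149.
ApaI cuts after base 5 of each site (before the last base), so after positions 103, 126, 153.
Linear molecule, 3 cuts → 4 fragments:
  1–103 → 103 bp
  104–126 → 23 bp
  127–153 → 27 bp
  154–165 → 12 bp
Sorted largest to smallest: 103, 27, 23, 12 bp.

103, 27, 23, 12 bp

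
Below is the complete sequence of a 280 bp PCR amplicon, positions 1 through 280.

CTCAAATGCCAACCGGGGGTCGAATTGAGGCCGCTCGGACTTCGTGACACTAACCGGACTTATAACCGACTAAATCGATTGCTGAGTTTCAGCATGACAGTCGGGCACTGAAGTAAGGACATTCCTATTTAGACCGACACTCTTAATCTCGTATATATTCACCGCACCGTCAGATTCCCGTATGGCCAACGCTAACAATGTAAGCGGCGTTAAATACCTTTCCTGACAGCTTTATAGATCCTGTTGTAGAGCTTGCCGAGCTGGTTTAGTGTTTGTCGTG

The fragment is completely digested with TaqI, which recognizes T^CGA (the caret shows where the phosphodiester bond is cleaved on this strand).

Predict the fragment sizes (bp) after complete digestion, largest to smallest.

TaqI sites (TCGA) start at positions 20, 75.
TaqI cuts after the first base of each site, so after positions 20, 75.
Linear molecule, 2 cuts → 3 fragments:
  1–20 → 20 bp
  21–75 → 55 bp
  76–280 → 205 bp
Sorted largest to smallest: 205, 55, 20 bp.

205, 55, 20 bp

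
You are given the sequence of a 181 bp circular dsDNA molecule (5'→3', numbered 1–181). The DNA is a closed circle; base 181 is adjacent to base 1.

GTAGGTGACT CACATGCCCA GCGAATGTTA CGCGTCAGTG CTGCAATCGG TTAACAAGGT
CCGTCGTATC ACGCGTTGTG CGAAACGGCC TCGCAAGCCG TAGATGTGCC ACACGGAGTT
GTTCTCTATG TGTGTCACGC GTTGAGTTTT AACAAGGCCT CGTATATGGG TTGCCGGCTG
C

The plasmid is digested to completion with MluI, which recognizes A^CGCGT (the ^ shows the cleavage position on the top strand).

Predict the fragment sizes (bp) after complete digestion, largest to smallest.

MluI sites (ACGCGT) start at positions 30, 71, 137.
MluI cuts after the first base of each site, so after positions 30, 71, 137.
Circular molecule, 3 cuts → 3 fragments:
  31–71 → 41 bp
  72–137 → 66 bp
  138–181 then 1–30 → 44 + 30 = 74 bp
Sorted largest to smallest: 74, 66, 41 bp.

74, 66, 41 bp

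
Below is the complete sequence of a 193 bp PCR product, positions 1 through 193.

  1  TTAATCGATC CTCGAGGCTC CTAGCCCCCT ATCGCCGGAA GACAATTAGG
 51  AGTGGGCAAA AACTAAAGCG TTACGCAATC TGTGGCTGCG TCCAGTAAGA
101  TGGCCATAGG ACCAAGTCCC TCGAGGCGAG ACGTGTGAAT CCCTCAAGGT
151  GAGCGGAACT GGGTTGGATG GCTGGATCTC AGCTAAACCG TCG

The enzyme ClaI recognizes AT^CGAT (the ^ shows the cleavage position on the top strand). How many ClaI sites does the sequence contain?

ATCGAT occurs starting at position 4.
ClaI cuts at 1 site.

1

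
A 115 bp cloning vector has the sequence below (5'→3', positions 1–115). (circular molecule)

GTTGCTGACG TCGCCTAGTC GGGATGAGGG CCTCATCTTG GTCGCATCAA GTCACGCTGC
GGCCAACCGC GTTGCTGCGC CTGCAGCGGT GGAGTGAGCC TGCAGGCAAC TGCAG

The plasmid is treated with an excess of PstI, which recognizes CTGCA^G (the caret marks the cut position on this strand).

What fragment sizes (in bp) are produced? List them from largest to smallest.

PstI sites (CTGCAG) start at positions 81, 100, 110.
PstI cuts after base 5 of each site (before the last base), so after positions 85, 104, 114.
Circular molecule, 3 cuts → 3 fragments:
  86–104 → 19 bp
  105–114 → 10 bp
  115–115 then 1–85 → 1 + 85 = 86 bp
Sorted largest to smallest: 86, 19, 10 bp.

86, 19, 10 bp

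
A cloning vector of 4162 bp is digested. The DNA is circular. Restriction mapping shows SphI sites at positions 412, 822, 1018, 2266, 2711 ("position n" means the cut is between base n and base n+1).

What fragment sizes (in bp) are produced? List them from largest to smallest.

Circular molecule, 5 cuts → 5 fragments:
  822 − 412 = 410 bp
  1018 − 822 = 196 bp
  2266 − 1018 = 1248 bp
  2711 − 2266 = 445 bp
  wrap: 4162 − 2711 + 412 = 1863 bp
Sorted largest to smallest: 1863, 1248, 445, 410, 196 bp.

1863, 1248, 445, 410, 196 bp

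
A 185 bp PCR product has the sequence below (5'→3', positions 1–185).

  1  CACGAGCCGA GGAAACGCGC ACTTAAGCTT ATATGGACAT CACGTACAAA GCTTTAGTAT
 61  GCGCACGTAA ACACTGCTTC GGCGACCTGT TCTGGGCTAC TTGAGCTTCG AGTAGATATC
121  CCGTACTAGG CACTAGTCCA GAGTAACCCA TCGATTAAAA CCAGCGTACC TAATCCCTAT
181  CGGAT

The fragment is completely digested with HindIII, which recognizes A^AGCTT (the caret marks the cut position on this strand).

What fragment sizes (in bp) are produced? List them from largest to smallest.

HindIII sites (AAGCTT) start at positions 25, 49.
HindIII cuts after the first base of each site, so after positions 25, 49.
Linear molecule, 2 cuts → 3 fragments:
  1–25 → 25 bp
  26–49 → 24 bp
  50–185 → 136 bp
Sorted largest to smallest: 136, 25, 24 bp.

136, 25, 24 bp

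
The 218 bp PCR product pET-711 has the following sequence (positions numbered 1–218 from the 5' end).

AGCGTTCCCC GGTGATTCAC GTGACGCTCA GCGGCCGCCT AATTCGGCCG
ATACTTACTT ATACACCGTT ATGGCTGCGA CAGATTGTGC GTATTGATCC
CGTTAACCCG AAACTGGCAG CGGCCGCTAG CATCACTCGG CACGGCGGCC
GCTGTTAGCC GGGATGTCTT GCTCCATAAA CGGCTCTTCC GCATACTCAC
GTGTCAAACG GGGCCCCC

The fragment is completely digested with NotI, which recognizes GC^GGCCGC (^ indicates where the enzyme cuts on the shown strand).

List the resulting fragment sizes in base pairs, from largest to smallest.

89, 72, 32, 25 bp

NotI sites (GCGGCCGC) start at positions 31, 120, 145.
NotI cuts after base 2 of each site, so after positions 32, 121, 146.
Linear molecule, 3 cuts → 4 fragments:
  1–32 → 32 bp
  33–121 → 89 bp
  122–146 → 25 bp
  147–218 → 72 bp
Sorted largest to smallest: 89, 72, 32, 25 bp.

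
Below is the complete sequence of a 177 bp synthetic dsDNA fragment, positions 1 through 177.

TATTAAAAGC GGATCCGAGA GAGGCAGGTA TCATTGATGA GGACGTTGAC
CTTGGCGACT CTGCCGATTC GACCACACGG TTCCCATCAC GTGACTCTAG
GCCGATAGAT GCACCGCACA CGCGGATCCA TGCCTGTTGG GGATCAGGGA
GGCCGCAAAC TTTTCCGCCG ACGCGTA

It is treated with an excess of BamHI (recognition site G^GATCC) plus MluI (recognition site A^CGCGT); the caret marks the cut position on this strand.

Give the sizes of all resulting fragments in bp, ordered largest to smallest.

113, 47, 11, 6 bp

BamHI sites (GGATCC) start at positions 11, 124.
BamHI cuts after the first base of each site, so after positions 11, 124.
The MluI site (ACGCGT) starts at position 171.
MluI cuts after the first base of each site, so after position 171.
Combined cut positions: 11, 124, 171.
Linear molecule, 3 cuts → 4 fragments:
  1–11 → 11 bp
  12–124 → 113 bp
  125–171 → 47 bp
  172–177 → 6 bp
Sorted largest to smallest: 113, 47, 11, 6 bp.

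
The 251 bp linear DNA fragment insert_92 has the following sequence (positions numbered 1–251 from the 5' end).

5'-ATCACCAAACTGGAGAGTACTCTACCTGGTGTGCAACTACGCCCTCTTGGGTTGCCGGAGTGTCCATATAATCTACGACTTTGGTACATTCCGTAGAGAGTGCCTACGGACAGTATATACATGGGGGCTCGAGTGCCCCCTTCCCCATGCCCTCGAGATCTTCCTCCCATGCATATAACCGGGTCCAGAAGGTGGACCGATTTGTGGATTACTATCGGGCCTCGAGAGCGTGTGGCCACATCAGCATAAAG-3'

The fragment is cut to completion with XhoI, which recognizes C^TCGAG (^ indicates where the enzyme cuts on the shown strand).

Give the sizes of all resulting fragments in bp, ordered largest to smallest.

XhoI sites (CTCGAG) start at positions 128, 152, 221.
XhoI cuts after the first base of each site, so after positions 128, 152, 221.
Linear molecule, 3 cuts → 4 fragments:
  1–128 → 128 bp
  129–152 → 24 bp
  153–221 → 69 bp
  222–251 → 30 bp
Sorted largest to smallest: 128, 69, 30, 24 bp.

128, 69, 30, 24 bp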